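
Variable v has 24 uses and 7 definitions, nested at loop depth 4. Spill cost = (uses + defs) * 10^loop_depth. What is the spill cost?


uses + defs = 24 + 7 = 31
10^4 = 10000
Spill cost = 31 * 10000 = 310000

310000


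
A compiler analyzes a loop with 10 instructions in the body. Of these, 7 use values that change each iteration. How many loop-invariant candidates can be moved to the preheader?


Invariant candidates = total - loop-dependent
= 10 - 7 = 3

3


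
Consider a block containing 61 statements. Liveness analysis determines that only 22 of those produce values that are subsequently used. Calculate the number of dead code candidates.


Dead code = total statements - live definitions
= 61 - 22 = 39

39


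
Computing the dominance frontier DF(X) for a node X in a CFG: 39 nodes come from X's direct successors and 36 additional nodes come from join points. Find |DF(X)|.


DF(X) = direct successor contributions + join point contributions
= 39 + 36 = 75

75


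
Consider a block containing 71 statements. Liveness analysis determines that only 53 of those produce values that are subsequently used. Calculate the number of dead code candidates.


Dead code = total statements - live definitions
= 71 - 53 = 18

18


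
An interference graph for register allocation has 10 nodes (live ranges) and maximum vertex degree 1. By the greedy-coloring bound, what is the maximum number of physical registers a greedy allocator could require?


Greedy coloring never needs more than (max_degree + 1) colors: when coloring a vertex, at most max_degree neighbors are already colored.
Upper bound = 1 + 1 = 2

2


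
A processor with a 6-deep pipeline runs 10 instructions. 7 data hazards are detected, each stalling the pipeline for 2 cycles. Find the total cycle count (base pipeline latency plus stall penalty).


Base cycles = 6 + 10 - 1 = 15
Total stalls = 7 * 2 = 14
Total = 15 + 14 = 29

29


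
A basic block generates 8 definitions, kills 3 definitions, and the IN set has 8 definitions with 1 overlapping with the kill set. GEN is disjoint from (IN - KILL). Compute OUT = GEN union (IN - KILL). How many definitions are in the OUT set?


IN - KILL: 8 - 1 = 7 surviving definitions
OUT = GEN + surviving = 8 + 7 = 15

15


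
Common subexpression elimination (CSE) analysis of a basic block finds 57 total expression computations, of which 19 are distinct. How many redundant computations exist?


CSE count = total expressions - unique expressions
= 57 - 19 = 38

38


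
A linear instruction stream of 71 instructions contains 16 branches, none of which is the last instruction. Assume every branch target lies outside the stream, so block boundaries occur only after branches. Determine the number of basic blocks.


With no in-sequence branch targets, the leaders are the first instruction plus the instruction after each branch.
Number of basic blocks = branches + 1
= 16 + 1 = 17

17


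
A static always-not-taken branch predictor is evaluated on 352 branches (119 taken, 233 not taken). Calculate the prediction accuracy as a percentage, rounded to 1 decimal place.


Predictor: always-not-taken
Correct predictions = 233
Accuracy = 233 / 352 * 100 = 66.2%

66.2


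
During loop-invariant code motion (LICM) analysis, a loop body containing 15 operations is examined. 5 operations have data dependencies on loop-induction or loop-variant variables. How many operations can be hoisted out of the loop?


Invariant candidates = total - loop-dependent
= 15 - 5 = 10

10


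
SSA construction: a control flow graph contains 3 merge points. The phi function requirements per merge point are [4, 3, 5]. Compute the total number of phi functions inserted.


Total phi functions = sum of phi functions at each join node
= 4 + 3 + 5 = 12

12


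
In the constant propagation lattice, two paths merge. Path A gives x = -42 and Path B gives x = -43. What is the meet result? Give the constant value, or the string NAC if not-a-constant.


Meet operation: if both paths give the same constant, result is that constant; if they differ, result is NAC (not-a-constant).
Path A: -42, Path B: -43 -> differ
Result: not-a-constant -> NAC

NAC


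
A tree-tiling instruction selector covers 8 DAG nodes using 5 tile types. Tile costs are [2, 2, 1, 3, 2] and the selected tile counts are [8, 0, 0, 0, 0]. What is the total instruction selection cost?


Total cost = sum(count_i * cost_i)
= 8*2 + 0*2 + 0*1 + 0*3 + 0*2
= 16

16


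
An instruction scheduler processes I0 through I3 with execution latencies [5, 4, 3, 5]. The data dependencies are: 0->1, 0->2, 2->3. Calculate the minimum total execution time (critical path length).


Compute longest path through dependency graph: dist(Ik) = max over predecessors of dist + latency(Ik).
dist(I0) = latency 5 = 5
dist(I1) = dist(I0) + 4 = 5 + 4 = 9
dist(I2) = dist(I0) + 3 = 5 + 3 = 8
dist(I3) = dist(I2) + 5 = 8 + 5 = 13
Critical path = max dist = 13

13


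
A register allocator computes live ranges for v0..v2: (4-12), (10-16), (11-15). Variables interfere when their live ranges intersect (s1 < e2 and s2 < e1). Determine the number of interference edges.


Check all pairs for overlapping intervals.
Two intervals (s1,e1) and (s2,e2) overlap if s1 < e2 and s2 < e1.
v0 (4-12) vs v1..v2: overlaps v1, v2 -> 2
v1 (10-16) vs v2: overlaps v2 -> 1
Total overlapping pairs = 2 + 1 = 3

3


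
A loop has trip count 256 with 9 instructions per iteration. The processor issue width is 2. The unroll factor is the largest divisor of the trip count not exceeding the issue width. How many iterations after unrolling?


Largest divisor of 256 <= 2 is 2
New iterations = 256 / 2 = 128

128


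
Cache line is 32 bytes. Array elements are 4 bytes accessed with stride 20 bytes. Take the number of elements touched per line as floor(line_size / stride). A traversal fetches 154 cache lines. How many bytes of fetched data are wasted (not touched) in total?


Elements per line = floor(32 / 20) = 1
Bytes used per line = 1 * 4 = 4
Wasted per line = 32 - 4 = 28
Total wasted = 28 * 154 = 4312

4312


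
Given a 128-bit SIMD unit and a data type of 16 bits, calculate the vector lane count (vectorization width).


Width = SIMD bits / data type bits
= 128 / 16 = 8

8


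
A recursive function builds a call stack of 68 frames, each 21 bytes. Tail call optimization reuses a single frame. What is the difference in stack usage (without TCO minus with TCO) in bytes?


Without TCO: 68 * 21 = 1428 bytes
With TCO: reuse 1 frame = 21 bytes
Savings = 1428 - 21 = 1407

1407


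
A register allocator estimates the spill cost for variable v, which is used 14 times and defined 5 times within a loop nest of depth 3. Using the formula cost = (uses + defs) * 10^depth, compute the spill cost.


uses + defs = 14 + 5 = 19
10^3 = 1000
Spill cost = 19 * 1000 = 19000

19000


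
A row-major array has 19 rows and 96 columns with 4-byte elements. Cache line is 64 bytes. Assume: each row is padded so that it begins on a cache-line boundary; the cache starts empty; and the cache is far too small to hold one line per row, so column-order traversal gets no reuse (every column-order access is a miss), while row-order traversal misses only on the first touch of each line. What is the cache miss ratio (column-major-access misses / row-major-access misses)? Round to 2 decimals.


Each row occupies 96 * 4 = 384 bytes and starts on a line boundary, so it spans ceil(384 / 64) = 6 cache lines.
Row-major traversal misses (one per line touched): 19 * ceil(96 * 4 / 64) = 114
Column-major traversal misses (no reuse, every access misses): 19 * 96 = 1824
Ratio = 1824 / 114 = 16.0

16.0


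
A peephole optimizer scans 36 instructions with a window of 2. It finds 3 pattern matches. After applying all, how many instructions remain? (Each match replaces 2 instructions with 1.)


Each match removes 1 instructions.
Total removed = 3 * 1 = 3
Remaining = 36 - 3 = 33

33


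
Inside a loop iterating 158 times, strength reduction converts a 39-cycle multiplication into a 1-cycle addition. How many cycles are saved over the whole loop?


Per-iteration saving = 39 - 1 = 38
Total saved = 158 * 38 = 6004

6004


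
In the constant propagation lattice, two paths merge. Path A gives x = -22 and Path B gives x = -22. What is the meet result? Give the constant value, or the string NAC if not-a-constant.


Meet operation: if both paths give the same constant, result is that constant; if they differ, result is NAC (not-a-constant).
Path A: -22, Path B: -22 -> equal
Result: constant -> -22

-22


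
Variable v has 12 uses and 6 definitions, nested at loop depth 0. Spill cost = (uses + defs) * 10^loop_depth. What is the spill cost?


uses + defs = 12 + 6 = 18
10^0 = 1
Spill cost = 18 * 1 = 18

18


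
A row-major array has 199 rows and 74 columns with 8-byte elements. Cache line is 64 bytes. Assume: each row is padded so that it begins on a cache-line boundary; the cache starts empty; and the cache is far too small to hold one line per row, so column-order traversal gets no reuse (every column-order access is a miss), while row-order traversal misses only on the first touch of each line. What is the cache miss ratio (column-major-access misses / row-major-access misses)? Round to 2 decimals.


Each row occupies 74 * 8 = 592 bytes and starts on a line boundary, so it spans ceil(592 / 64) = 10 cache lines.
Row-major traversal misses (one per line touched): 199 * ceil(74 * 8 / 64) = 1990
Column-major traversal misses (no reuse, every access misses): 199 * 74 = 14726
Ratio = 14726 / 1990 = 7.4

7.4


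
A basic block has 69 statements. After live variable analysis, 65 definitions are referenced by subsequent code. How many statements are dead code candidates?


Dead code = total statements - live definitions
= 69 - 65 = 4

4


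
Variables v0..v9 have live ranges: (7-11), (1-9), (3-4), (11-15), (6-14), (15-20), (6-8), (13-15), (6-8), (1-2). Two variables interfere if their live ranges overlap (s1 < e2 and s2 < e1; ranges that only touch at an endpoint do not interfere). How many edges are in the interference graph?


Check all pairs for overlapping intervals.
Two intervals (s1,e1) and (s2,e2) overlap if s1 < e2 and s2 < e1.
v0 (7-11) vs v1..v9: overlaps v1, v4, v6, v8 -> 4
v1 (1-9) vs v2..v9: overlaps v2, v4, v6, v8, v9 -> 5
v2 (3-4) vs v3..v9: overlaps none -> 0
v3 (11-15) vs v4..v9: overlaps v4, v7 -> 2
v4 (6-14) vs v5..v9: overlaps v6, v7, v8 -> 3
v5 (15-20) vs v6..v9: overlaps none -> 0
v6 (6-8) vs v7..v9: overlaps v8 -> 1
v7 (13-15) vs v8..v9: overlaps none -> 0
v8 (6-8) vs v9: overlaps none -> 0
Total overlapping pairs = 4 + 5 + 0 + 2 + 3 + 0 + 1 + 0 + 0 = 15

15


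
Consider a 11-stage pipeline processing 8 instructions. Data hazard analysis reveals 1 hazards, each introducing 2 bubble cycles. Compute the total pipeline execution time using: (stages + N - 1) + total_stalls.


Base cycles = 11 + 8 - 1 = 18
Total stalls = 1 * 2 = 2
Total = 18 + 2 = 20

20


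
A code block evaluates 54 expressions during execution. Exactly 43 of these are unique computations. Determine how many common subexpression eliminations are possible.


CSE count = total expressions - unique expressions
= 54 - 43 = 11

11


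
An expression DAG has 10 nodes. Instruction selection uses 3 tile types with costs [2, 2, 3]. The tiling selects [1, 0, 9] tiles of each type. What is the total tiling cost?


Total cost = sum(count_i * cost_i)
= 1*2 + 0*2 + 9*3
= 29

29


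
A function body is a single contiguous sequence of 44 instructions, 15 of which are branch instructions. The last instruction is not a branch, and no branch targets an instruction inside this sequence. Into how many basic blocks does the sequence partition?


With no in-sequence branch targets, the leaders are the first instruction plus the instruction after each branch.
Number of basic blocks = branches + 1
= 15 + 1 = 16

16


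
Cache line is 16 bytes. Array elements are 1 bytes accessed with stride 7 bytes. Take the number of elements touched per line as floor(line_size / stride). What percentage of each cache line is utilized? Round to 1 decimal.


Elements per cache line = floor(16 / 7) = 2
Bytes used = 2 * 1 = 2
Utilization = 2 / 16 * 100 = 12.5%

12.5


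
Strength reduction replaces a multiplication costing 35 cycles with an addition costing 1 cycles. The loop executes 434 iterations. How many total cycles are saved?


Per-iteration saving = 35 - 1 = 34
Total saved = 434 * 34 = 14756

14756


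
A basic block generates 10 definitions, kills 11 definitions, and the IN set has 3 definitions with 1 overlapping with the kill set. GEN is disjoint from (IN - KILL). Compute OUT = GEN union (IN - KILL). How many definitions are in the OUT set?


IN - KILL: 3 - 1 = 2 surviving definitions
OUT = GEN + surviving = 10 + 2 = 12

12


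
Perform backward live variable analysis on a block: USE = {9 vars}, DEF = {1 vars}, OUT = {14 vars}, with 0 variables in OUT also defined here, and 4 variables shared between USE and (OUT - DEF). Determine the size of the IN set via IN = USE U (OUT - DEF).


OUT - DEF: 14 - 0 = 14
|IN| = |USE| + |OUT - DEF| - |USE ∩ (OUT - DEF)| = 9 + 14 - 4 = 19

19


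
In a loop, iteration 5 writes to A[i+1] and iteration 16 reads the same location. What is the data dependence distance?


Distance = read iteration - write iteration
= 16 - 5 = 11

11


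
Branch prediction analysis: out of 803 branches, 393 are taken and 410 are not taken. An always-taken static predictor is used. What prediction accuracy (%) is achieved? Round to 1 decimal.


Predictor: always-taken
Correct predictions = 393
Accuracy = 393 / 803 * 100 = 48.9%

48.9


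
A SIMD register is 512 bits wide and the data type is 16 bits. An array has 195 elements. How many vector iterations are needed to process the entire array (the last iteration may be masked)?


Width = 512 / 16 = 32 elements per vector op
Iterations = ceil(195 / 32) = 7

7


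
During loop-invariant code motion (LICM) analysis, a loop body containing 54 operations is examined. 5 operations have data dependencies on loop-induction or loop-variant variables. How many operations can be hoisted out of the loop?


Invariant candidates = total - loop-dependent
= 54 - 5 = 49

49


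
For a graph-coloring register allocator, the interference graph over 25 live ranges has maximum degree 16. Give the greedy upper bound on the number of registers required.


Greedy coloring never needs more than (max_degree + 1) colors: when coloring a vertex, at most max_degree neighbors are already colored.
Upper bound = 16 + 1 = 17

17


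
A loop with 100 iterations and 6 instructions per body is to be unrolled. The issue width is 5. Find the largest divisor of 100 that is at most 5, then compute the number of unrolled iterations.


Largest divisor of 100 <= 5 is 5
New iterations = 100 / 5 = 20

20


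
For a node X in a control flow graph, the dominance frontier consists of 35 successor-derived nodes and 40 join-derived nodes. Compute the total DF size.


DF(X) = direct successor contributions + join point contributions
= 35 + 40 = 75

75


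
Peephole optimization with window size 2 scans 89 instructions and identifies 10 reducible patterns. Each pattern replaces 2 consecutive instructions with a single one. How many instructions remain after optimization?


Each match removes 1 instructions.
Total removed = 10 * 1 = 10
Remaining = 89 - 10 = 79

79


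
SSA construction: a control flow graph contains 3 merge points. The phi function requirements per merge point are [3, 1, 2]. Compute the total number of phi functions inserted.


Total phi functions = sum of phi functions at each join node
= 3 + 1 + 2 = 6

6


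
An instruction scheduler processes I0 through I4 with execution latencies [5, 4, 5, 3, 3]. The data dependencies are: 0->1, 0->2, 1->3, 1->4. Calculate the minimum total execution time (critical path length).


Compute longest path through dependency graph: dist(Ik) = max over predecessors of dist + latency(Ik).
dist(I0) = latency 5 = 5
dist(I1) = dist(I0) + 4 = 5 + 4 = 9
dist(I2) = dist(I0) + 5 = 5 + 5 = 10
dist(I3) = dist(I1) + 3 = 9 + 3 = 12
dist(I4) = dist(I1) + 3 = 9 + 3 = 12
Critical path = max dist = 12

12


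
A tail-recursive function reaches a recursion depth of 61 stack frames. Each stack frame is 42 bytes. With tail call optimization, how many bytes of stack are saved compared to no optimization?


Without TCO: 61 * 42 = 2562 bytes
With TCO: reuse 1 frame = 42 bytes
Savings = 2562 - 42 = 2520

2520


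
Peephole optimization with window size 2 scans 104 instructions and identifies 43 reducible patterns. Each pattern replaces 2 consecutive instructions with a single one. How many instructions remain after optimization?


Each match removes 1 instructions.
Total removed = 43 * 1 = 43
Remaining = 104 - 43 = 61

61


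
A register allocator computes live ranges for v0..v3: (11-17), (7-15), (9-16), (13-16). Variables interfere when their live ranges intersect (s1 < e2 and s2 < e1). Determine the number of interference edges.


Check all pairs for overlapping intervals.
Two intervals (s1,e1) and (s2,e2) overlap if s1 < e2 and s2 < e1.
v0 (11-17) vs v1..v3: overlaps v1, v2, v3 -> 3
v1 (7-15) vs v2..v3: overlaps v2, v3 -> 2
v2 (9-16) vs v3: overlaps v3 -> 1
Total overlapping pairs = 3 + 2 + 1 = 6

6


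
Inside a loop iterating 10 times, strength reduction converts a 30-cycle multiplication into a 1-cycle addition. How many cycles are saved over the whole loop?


Per-iteration saving = 30 - 1 = 29
Total saved = 10 * 29 = 290

290


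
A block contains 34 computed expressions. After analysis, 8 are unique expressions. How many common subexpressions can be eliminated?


CSE count = total expressions - unique expressions
= 34 - 8 = 26

26


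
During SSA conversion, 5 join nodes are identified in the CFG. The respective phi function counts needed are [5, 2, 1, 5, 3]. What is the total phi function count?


Total phi functions = sum of phi functions at each join node
= 5 + 2 + 1 + 5 + 3 = 16

16


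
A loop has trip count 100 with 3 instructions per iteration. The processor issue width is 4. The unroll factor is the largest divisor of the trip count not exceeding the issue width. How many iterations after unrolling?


Largest divisor of 100 <= 4 is 4
New iterations = 100 / 4 = 25

25


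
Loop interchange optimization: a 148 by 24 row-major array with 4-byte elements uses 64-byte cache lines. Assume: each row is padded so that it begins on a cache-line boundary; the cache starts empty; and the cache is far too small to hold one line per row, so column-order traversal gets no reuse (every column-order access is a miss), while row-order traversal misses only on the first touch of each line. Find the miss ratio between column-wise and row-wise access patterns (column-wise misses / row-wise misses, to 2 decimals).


Each row occupies 24 * 4 = 96 bytes and starts on a line boundary, so it spans ceil(96 / 64) = 2 cache lines.
Row-major traversal misses (one per line touched): 148 * ceil(24 * 4 / 64) = 296
Column-major traversal misses (no reuse, every access misses): 148 * 24 = 3552
Ratio = 3552 / 296 = 12.0

12.0


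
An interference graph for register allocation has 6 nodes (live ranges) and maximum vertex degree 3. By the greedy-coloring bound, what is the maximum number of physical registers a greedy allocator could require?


Greedy coloring never needs more than (max_degree + 1) colors: when coloring a vertex, at most max_degree neighbors are already colored.
Upper bound = 3 + 1 = 4

4


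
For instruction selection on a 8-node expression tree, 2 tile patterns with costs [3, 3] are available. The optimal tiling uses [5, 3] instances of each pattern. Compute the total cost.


Total cost = sum(count_i * cost_i)
= 5*3 + 3*3
= 24

24


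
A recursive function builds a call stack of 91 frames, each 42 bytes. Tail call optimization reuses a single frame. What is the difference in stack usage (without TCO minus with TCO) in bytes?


Without TCO: 91 * 42 = 3822 bytes
With TCO: reuse 1 frame = 42 bytes
Savings = 3822 - 42 = 3780

3780


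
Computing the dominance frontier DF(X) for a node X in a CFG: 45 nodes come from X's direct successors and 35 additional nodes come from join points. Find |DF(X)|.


DF(X) = direct successor contributions + join point contributions
= 45 + 35 = 80

80


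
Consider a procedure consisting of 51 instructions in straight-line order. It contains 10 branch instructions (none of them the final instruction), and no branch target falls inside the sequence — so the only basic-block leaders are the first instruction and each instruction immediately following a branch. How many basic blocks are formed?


With no in-sequence branch targets, the leaders are the first instruction plus the instruction after each branch.
Number of basic blocks = branches + 1
= 10 + 1 = 11

11


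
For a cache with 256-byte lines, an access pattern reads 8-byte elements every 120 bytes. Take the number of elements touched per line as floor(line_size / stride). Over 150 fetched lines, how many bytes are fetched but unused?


Elements per line = floor(256 / 120) = 2
Bytes used per line = 2 * 8 = 16
Wasted per line = 256 - 16 = 240
Total wasted = 240 * 150 = 36000

36000


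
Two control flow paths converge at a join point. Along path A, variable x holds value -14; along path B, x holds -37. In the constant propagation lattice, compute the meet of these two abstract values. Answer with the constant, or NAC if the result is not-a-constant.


Meet operation: if both paths give the same constant, result is that constant; if they differ, result is NAC (not-a-constant).
Path A: -14, Path B: -37 -> differ
Result: not-a-constant -> NAC

NAC


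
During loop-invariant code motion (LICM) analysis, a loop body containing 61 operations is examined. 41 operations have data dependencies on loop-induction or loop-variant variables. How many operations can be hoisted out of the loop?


Invariant candidates = total - loop-dependent
= 61 - 41 = 20

20


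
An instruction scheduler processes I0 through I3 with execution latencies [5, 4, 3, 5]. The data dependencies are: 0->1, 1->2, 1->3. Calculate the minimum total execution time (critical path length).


Compute longest path through dependency graph: dist(Ik) = max over predecessors of dist + latency(Ik).
dist(I0) = latency 5 = 5
dist(I1) = dist(I0) + 4 = 5 + 4 = 9
dist(I2) = dist(I1) + 3 = 9 + 3 = 12
dist(I3) = dist(I1) + 5 = 9 + 5 = 14
Critical path = max dist = 14

14


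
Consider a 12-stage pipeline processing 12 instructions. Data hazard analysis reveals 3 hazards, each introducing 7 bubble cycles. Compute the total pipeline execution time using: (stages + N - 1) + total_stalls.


Base cycles = 12 + 12 - 1 = 23
Total stalls = 3 * 7 = 21
Total = 23 + 21 = 44

44


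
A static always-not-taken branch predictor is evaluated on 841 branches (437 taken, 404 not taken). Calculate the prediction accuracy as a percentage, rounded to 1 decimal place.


Predictor: always-not-taken
Correct predictions = 404
Accuracy = 404 / 841 * 100 = 48.0%

48.0


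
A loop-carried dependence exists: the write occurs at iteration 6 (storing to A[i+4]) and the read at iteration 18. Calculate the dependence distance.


Distance = read iteration - write iteration
= 18 - 6 = 12

12


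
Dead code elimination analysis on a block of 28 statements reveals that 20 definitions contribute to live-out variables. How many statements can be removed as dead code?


Dead code = total statements - live definitions
= 28 - 20 = 8

8


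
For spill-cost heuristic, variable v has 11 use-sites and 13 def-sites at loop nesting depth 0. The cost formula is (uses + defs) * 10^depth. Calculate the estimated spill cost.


uses + defs = 11 + 13 = 24
10^0 = 1
Spill cost = 24 * 1 = 24

24


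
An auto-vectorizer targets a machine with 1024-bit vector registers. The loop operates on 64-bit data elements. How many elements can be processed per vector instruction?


Width = SIMD bits / data type bits
= 1024 / 64 = 16

16


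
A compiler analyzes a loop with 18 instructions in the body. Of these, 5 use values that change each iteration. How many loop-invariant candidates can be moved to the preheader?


Invariant candidates = total - loop-dependent
= 18 - 5 = 13

13


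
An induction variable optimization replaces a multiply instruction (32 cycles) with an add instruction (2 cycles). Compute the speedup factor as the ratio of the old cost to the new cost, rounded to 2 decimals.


Ratio = mult_cost / add_cost = 32 / 2 = 16.0

16.0


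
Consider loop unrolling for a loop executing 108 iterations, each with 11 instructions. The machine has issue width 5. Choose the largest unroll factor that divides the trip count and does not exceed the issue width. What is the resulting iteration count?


Largest divisor of 108 <= 5 is 4
New iterations = 108 / 4 = 27

27


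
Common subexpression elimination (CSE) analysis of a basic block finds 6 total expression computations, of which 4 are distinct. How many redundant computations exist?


CSE count = total expressions - unique expressions
= 6 - 4 = 2

2


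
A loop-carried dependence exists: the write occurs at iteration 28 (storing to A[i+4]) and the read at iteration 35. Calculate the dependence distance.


Distance = read iteration - write iteration
= 35 - 28 = 7

7


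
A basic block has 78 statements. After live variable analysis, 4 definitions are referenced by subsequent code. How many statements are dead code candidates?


Dead code = total statements - live definitions
= 78 - 4 = 74

74


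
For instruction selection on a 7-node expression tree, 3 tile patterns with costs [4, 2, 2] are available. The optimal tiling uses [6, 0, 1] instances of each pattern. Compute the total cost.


Total cost = sum(count_i * cost_i)
= 6*4 + 0*2 + 1*2
= 26

26


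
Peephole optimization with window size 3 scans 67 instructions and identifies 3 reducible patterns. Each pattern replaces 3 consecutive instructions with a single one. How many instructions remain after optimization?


Each match removes 2 instructions.
Total removed = 3 * 2 = 6
Remaining = 67 - 6 = 61

61


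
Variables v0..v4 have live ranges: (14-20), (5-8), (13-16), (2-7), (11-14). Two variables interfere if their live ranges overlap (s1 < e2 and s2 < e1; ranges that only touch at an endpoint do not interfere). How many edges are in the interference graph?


Check all pairs for overlapping intervals.
Two intervals (s1,e1) and (s2,e2) overlap if s1 < e2 and s2 < e1.
v0 (14-20) vs v1..v4: overlaps v2 -> 1
v1 (5-8) vs v2..v4: overlaps v3 -> 1
v2 (13-16) vs v3..v4: overlaps v4 -> 1
v3 (2-7) vs v4: overlaps none -> 0
Total overlapping pairs = 1 + 1 + 1 + 0 = 3

3


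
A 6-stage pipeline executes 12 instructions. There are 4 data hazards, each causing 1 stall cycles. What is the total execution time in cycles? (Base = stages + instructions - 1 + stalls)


Base cycles = 6 + 12 - 1 = 17
Total stalls = 4 * 1 = 4
Total = 17 + 4 = 21

21


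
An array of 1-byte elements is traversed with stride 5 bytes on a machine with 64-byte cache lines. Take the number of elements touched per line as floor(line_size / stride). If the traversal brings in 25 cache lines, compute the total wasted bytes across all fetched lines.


Elements per line = floor(64 / 5) = 12
Bytes used per line = 12 * 1 = 12
Wasted per line = 64 - 12 = 52
Total wasted = 52 * 25 = 1300

1300


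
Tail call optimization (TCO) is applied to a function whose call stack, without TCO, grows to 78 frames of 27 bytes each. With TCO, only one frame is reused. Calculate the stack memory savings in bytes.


Without TCO: 78 * 27 = 2106 bytes
With TCO: reuse 1 frame = 27 bytes
Savings = 2106 - 27 = 2079

2079


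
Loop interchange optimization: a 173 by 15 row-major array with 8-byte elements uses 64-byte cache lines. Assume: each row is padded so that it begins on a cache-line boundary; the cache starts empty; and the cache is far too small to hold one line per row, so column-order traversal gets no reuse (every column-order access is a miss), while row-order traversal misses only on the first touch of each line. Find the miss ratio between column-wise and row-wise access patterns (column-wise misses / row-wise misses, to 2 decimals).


Each row occupies 15 * 8 = 120 bytes and starts on a line boundary, so it spans ceil(120 / 64) = 2 cache lines.
Row-major traversal misses (one per line touched): 173 * ceil(15 * 8 / 64) = 346
Column-major traversal misses (no reuse, every access misses): 173 * 15 = 2595
Ratio = 2595 / 346 = 7.5

7.5


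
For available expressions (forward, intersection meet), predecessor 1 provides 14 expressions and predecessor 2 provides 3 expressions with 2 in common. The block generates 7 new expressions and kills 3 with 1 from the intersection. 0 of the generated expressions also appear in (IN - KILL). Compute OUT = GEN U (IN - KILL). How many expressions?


IN = intersection of predecessors = 2
IN - KILL = 2 - 1 = 1
|OUT| = |GEN| + |IN - KILL| - |GEN ∩ (IN - KILL)| = 7 + 1 - 0 = 8

8


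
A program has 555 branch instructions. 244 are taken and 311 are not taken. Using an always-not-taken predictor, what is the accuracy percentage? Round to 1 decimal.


Predictor: always-not-taken
Correct predictions = 311
Accuracy = 311 / 555 * 100 = 56.0%

56.0


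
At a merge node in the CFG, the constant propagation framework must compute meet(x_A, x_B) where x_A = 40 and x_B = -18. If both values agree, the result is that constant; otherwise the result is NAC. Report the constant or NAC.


Meet operation: if both paths give the same constant, result is that constant; if they differ, result is NAC (not-a-constant).
Path A: 40, Path B: -18 -> differ
Result: not-a-constant -> NAC

NAC


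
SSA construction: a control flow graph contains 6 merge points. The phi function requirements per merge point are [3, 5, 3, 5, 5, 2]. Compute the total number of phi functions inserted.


Total phi functions = sum of phi functions at each join node
= 3 + 5 + 3 + 5 + 5 + 2 = 23

23


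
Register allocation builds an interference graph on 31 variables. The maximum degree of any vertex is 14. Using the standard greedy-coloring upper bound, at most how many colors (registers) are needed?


Greedy coloring never needs more than (max_degree + 1) colors: when coloring a vertex, at most max_degree neighbors are already colored.
Upper bound = 14 + 1 = 15

15


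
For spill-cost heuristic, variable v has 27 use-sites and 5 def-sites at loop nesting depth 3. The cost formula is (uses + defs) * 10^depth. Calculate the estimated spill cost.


uses + defs = 27 + 5 = 32
10^3 = 1000
Spill cost = 32 * 1000 = 32000

32000


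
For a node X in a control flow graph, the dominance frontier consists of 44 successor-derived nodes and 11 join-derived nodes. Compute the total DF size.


DF(X) = direct successor contributions + join point contributions
= 44 + 11 = 55

55


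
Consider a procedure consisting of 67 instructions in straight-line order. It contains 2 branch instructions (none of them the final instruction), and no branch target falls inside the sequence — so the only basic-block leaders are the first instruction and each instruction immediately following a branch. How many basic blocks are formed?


With no in-sequence branch targets, the leaders are the first instruction plus the instruction after each branch.
Number of basic blocks = branches + 1
= 2 + 1 = 3

3


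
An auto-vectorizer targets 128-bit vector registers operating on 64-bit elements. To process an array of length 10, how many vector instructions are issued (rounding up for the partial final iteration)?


Width = 128 / 64 = 2 elements per vector op
Iterations = ceil(10 / 2) = 5

5


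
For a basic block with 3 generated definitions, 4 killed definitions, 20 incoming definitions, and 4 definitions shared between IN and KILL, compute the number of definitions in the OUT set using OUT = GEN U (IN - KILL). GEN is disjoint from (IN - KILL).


IN - KILL: 20 - 4 = 16 surviving definitions
OUT = GEN + surviving = 3 + 16 = 19

19


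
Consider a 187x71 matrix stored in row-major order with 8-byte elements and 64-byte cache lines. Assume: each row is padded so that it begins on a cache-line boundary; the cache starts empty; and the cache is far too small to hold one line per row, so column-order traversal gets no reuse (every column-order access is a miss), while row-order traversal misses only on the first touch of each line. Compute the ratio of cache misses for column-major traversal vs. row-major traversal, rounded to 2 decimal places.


Each row occupies 71 * 8 = 568 bytes and starts on a line boundary, so it spans ceil(568 / 64) = 9 cache lines.
Row-major traversal misses (one per line touched): 187 * ceil(71 * 8 / 64) = 1683
Column-major traversal misses (no reuse, every access misses): 187 * 71 = 13277
Ratio = 13277 / 1683 = 7.89

7.89


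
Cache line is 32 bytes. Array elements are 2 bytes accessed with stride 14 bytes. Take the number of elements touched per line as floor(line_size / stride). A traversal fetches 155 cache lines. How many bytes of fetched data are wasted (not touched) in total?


Elements per line = floor(32 / 14) = 2
Bytes used per line = 2 * 2 = 4
Wasted per line = 32 - 4 = 28
Total wasted = 28 * 155 = 4340

4340


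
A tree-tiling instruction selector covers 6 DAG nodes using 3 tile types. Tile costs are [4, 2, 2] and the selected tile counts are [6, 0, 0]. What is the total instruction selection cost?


Total cost = sum(count_i * cost_i)
= 6*4 + 0*2 + 0*2
= 24

24


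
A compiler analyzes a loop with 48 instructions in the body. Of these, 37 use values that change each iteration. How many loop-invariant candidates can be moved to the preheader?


Invariant candidates = total - loop-dependent
= 48 - 37 = 11

11


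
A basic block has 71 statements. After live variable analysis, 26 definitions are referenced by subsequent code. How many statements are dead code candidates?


Dead code = total statements - live definitions
= 71 - 26 = 45

45


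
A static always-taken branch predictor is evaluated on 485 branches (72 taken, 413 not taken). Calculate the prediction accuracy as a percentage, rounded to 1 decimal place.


Predictor: always-taken
Correct predictions = 72
Accuracy = 72 / 485 * 100 = 14.8%

14.8


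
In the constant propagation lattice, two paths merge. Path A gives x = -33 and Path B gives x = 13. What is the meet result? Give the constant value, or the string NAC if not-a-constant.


Meet operation: if both paths give the same constant, result is that constant; if they differ, result is NAC (not-a-constant).
Path A: -33, Path B: 13 -> differ
Result: not-a-constant -> NAC

NAC


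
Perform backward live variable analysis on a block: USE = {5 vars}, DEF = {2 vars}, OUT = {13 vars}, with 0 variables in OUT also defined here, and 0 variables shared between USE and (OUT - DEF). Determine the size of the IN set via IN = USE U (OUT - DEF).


OUT - DEF: 13 - 0 = 13
|IN| = |USE| + |OUT - DEF| - |USE ∩ (OUT - DEF)| = 5 + 13 - 0 = 18

18


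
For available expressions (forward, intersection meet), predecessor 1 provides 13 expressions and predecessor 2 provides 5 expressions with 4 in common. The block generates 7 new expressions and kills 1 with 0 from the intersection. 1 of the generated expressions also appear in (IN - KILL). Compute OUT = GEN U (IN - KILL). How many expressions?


IN = intersection of predecessors = 4
IN - KILL = 4 - 0 = 4
|OUT| = |GEN| + |IN - KILL| - |GEN ∩ (IN - KILL)| = 7 + 4 - 1 = 10

10


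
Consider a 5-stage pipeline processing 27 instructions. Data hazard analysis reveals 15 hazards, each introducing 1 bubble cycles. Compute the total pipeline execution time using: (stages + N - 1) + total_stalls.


Base cycles = 5 + 27 - 1 = 31
Total stalls = 15 * 1 = 15
Total = 31 + 15 = 46

46


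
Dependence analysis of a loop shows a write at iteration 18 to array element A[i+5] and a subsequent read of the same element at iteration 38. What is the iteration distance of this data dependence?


Distance = read iteration - write iteration
= 38 - 18 = 20

20


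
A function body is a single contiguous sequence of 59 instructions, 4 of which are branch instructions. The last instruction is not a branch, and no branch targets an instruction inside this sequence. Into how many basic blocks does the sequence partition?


With no in-sequence branch targets, the leaders are the first instruction plus the instruction after each branch.
Number of basic blocks = branches + 1
= 4 + 1 = 5

5


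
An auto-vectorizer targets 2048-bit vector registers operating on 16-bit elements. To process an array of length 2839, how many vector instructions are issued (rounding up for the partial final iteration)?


Width = 2048 / 16 = 128 elements per vector op
Iterations = ceil(2839 / 128) = 23

23


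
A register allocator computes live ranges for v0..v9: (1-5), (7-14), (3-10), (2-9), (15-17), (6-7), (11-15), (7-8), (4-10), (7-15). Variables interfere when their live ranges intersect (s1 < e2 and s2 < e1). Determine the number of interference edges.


Check all pairs for overlapping intervals.
Two intervals (s1,e1) and (s2,e2) overlap if s1 < e2 and s2 < e1.
v0 (1-5) vs v1..v9: overlaps v2, v3, v8 -> 3
v1 (7-14) vs v2..v9: overlaps v2, v3, v6, v7, v8, v9 -> 6
v2 (3-10) vs v3..v9: overlaps v3, v5, v7, v8, v9 -> 5
v3 (2-9) vs v4..v9: overlaps v5, v7, v8, v9 -> 4
v4 (15-17) vs v5..v9: overlaps none -> 0
v5 (6-7) vs v6..v9: overlaps v8 -> 1
v6 (11-15) vs v7..v9: overlaps v9 -> 1
v7 (7-8) vs v8..v9: overlaps v8, v9 -> 2
v8 (4-10) vs v9: overlaps v9 -> 1
Total overlapping pairs = 3 + 6 + 5 + 4 + 0 + 1 + 1 + 2 + 1 = 23

23


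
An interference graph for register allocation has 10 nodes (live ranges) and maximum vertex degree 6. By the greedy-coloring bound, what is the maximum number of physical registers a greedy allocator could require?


Greedy coloring never needs more than (max_degree + 1) colors: when coloring a vertex, at most max_degree neighbors are already colored.
Upper bound = 6 + 1 = 7

7


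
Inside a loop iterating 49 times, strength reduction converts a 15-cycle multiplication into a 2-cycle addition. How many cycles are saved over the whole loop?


Per-iteration saving = 15 - 2 = 13
Total saved = 49 * 13 = 637

637


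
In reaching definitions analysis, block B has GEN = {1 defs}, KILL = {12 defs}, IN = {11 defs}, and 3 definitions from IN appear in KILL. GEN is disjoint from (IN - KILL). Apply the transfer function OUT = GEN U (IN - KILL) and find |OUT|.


IN - KILL: 11 - 3 = 8 surviving definitions
OUT = GEN + surviving = 1 + 8 = 9

9


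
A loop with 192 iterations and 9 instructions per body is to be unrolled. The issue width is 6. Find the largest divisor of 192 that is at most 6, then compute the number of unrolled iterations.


Largest divisor of 192 <= 6 is 6
New iterations = 192 / 6 = 32

32


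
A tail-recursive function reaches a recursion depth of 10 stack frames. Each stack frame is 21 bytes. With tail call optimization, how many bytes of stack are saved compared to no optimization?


Without TCO: 10 * 21 = 210 bytes
With TCO: reuse 1 frame = 21 bytes
Savings = 210 - 21 = 189

189


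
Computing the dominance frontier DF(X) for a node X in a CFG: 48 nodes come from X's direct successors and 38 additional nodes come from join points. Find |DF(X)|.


DF(X) = direct successor contributions + join point contributions
= 48 + 38 = 86

86


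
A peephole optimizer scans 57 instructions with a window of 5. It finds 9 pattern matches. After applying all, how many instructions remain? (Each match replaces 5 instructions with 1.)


Each match removes 4 instructions.
Total removed = 9 * 4 = 36
Remaining = 57 - 36 = 21

21
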